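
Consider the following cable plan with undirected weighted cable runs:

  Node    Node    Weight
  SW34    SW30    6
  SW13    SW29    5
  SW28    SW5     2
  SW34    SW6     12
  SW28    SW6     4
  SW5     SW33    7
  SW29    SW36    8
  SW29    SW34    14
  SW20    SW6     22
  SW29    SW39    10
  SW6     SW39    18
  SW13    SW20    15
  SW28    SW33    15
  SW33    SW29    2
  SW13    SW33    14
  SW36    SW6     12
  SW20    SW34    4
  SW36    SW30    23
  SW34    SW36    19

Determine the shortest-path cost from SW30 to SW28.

22

Shortest distances from SW30:
SW30: 0
SW34: 6  (via SW30)
SW20: 10  (via SW34)
SW6: 18  (via SW34)
SW29: 20  (via SW34)
SW28: 22  (via SW6)
Shortest route: SW30 → SW34 → SW6 → SW28 = 22.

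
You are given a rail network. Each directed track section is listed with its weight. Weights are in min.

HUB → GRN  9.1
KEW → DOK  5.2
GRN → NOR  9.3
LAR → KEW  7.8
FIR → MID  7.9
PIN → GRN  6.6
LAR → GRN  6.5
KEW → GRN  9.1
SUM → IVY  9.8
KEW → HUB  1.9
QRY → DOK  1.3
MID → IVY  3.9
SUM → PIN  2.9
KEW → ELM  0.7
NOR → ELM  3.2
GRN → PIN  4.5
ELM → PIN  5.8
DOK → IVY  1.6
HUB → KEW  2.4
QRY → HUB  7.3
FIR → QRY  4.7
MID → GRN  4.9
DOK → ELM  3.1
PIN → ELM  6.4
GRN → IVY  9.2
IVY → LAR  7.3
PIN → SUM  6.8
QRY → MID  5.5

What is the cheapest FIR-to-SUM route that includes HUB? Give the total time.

27.7 min

Shortest FIR→HUB: FIR → QRY → HUB = 12
Shortest HUB→SUM: HUB → KEW → ELM → PIN → SUM = 15.7
Total via HUB: 12 + 15.7 = 27.7 min.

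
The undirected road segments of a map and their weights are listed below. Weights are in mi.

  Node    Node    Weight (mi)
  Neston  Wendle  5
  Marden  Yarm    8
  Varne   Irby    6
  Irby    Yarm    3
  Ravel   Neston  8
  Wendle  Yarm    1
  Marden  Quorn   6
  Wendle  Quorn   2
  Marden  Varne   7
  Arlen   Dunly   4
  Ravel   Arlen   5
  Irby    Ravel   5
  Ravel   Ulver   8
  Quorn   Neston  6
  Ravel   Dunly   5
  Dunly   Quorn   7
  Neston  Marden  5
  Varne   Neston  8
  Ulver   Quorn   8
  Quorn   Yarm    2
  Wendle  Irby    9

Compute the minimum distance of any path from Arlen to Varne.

Candidate routes:
Arlen–Dunly–Quorn–Yarm–Irby–Varne: 4+7+2+3+6 = 22
Arlen–Ravel–Irby–Varne: 5+5+6 = 16
Arlen–Dunly–Ravel–Irby–Varne: 4+5+5+6 = 20
Arlen–Ravel–Neston–Varne: 5+8+8 = 21
The minimum is 16 mi via Arlen–Ravel–Irby–Varne.

16 mi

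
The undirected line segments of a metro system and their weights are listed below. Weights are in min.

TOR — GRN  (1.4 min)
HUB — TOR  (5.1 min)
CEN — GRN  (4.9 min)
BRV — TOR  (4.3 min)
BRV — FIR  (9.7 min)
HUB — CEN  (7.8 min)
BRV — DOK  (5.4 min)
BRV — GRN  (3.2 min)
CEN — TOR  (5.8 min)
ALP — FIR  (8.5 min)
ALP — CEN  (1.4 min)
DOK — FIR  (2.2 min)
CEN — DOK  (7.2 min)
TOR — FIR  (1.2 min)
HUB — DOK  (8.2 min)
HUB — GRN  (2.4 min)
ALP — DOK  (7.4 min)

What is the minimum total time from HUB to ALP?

8.7 min

Candidate routes:
HUB–CEN–ALP: 7.8+1.4 = 9.2
HUB–GRN–CEN–ALP: 2.4+4.9+1.4 = 8.7
Cheapest is HUB–GRN–CEN–ALP at 8.7 min.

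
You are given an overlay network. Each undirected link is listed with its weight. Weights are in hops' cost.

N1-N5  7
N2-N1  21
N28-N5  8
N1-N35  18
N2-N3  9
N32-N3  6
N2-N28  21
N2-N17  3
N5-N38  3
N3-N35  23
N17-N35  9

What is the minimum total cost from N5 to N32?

Compare a few routes:
N5 → N1 → N2 → N3 → N32: 7+21+9+6 = 43
N5 → N28 → N2 → N3 → N32: 8+21+9+6 = 44
N5 → N1 → N35 → N17 → N2 → N3 → N32: 7+18+9+3+9+6 = 52
N5 → N1 → N35 → N3 → N32: 7+18+23+6 = 54
Cheapest is N5 → N1 → N2 → N3 → N32 at 43 hops' cost.

43 hops' cost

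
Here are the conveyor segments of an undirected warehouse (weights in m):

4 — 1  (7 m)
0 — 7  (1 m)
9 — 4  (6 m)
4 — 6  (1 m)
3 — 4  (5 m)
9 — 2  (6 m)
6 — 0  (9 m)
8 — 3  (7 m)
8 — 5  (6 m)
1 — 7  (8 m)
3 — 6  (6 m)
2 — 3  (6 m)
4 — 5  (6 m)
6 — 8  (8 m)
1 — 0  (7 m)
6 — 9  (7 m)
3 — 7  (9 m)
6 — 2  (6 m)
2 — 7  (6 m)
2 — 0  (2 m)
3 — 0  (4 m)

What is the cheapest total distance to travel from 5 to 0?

Compare a few routes:
5–4–6–0: 6+1+9 = 16
5–4–3–0: 6+5+4 = 15
The minimum is 15 m via 5–4–3–0.

15 m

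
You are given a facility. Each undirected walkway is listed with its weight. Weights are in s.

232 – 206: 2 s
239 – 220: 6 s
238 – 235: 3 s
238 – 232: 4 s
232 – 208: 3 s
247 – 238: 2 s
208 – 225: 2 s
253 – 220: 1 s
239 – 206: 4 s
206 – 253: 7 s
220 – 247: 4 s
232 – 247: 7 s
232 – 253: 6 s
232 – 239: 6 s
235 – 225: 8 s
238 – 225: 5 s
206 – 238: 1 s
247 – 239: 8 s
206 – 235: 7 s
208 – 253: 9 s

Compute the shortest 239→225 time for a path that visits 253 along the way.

Shortest 239→253: 239–220–253 = 7
Best 253 to 225: 253–208–225 costing 11
Total via 253: 7 + 11 = 18 s.

18 s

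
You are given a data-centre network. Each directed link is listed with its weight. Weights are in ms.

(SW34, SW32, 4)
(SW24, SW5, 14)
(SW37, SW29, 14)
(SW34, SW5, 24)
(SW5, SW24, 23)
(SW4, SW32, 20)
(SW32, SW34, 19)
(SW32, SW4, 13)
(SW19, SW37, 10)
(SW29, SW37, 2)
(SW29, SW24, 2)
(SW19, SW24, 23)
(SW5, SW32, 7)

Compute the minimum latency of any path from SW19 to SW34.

63 ms

Settle nodes by increasing distance from SW19:
SW19: 0
SW37: 10  (via SW19)
SW24: 23  (via SW19)
SW29: 24  (via SW37)
SW5: 37  (via SW24)
SW32: 44  (via SW5)
SW4: 57  (via SW32)
SW34: 63  (via SW32)
Shortest route: SW19 → SW24 → SW5 → SW32 → SW34 = 63 ms.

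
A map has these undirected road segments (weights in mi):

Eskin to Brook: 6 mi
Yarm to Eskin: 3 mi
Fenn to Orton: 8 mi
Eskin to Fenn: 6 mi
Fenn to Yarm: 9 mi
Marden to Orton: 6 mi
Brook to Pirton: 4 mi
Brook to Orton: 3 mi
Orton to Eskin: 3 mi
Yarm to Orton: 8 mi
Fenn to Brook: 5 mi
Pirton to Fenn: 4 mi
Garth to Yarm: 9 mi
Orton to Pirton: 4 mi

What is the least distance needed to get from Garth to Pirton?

19 mi

Shortest distances from Garth:
Garth: 0
Yarm: 9  (via Garth)
Eskin: 12  (via Yarm)
Orton: 15  (via Eskin)
Brook: 18  (via Eskin)
Fenn: 18  (via Yarm)
Pirton: 19  (via Orton)
Shortest route: Garth–Yarm–Eskin–Orton–Pirton = 19 mi.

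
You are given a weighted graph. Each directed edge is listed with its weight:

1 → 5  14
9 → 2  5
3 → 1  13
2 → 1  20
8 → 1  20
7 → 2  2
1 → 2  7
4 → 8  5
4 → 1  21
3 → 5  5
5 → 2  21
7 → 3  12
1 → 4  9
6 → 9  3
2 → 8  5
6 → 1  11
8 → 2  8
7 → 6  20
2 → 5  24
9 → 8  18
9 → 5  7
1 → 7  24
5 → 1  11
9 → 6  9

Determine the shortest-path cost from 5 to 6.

55

Enumerating some paths:
5–1–7–6: 11+24+20 = 55
5–2–8–1–7–6: 21+5+20+24+20 = 90
5–2–1–7–6: 21+20+24+20 = 85
Cheapest is 5–1–7–6 at 55.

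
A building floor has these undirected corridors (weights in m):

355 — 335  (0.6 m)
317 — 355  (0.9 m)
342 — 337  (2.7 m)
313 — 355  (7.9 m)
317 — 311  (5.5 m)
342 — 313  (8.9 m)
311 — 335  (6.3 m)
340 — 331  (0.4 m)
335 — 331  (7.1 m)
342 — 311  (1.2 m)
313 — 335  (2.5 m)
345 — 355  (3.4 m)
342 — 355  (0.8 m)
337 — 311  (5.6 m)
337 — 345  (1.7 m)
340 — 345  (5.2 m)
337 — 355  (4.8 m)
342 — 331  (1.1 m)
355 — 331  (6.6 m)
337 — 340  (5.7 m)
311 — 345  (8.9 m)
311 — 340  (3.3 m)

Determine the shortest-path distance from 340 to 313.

5.4 m

Compare a few routes:
340 - 311 - 342 - 355 - 335 - 313: 3.3+1.2+0.8+0.6+2.5 = 8.4
340 - 331 - 342 - 355 - 335 - 313: 0.4+1.1+0.8+0.6+2.5 = 5.4
Cheapest is 340 - 331 - 342 - 355 - 335 - 313 at 5.4 m.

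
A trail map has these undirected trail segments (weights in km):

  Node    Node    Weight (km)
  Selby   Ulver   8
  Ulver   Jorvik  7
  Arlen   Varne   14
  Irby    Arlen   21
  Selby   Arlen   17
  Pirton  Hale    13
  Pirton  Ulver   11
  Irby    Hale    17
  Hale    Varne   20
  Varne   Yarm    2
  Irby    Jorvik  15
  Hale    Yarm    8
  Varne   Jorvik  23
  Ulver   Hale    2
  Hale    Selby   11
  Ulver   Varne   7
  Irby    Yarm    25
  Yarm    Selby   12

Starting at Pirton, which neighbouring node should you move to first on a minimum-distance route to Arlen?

Candidate routes:
Pirton–Ulver–Selby–Arlen: 11+8+17 = 36
Pirton–Ulver–Varne–Arlen: 11+7+14 = 32
The minimum is 32 km via Pirton–Ulver–Varne–Arlen.
So from Pirton the first move is to Ulver.

Ulver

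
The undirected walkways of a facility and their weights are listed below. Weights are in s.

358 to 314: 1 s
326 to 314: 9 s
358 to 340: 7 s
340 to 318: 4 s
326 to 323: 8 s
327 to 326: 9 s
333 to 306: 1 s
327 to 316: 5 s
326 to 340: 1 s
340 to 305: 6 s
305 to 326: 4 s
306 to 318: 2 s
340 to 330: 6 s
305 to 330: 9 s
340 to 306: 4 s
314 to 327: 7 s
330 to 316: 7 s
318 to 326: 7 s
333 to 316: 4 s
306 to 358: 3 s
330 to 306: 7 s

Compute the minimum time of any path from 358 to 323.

16 s

Settle nodes by increasing distance from 358:
358: 0
314: 1  (via 358)
306: 3  (via 358)
333: 4  (via 306)
318: 5  (via 306)
340: 7  (via 358)
327: 8  (via 314)
316: 8  (via 333)
326: 8  (via 340)
330: 10  (via 306)
305: 12  (via 326)
323: 16  (via 326)
Shortest route: 358 → 340 → 326 → 323 = 16 s.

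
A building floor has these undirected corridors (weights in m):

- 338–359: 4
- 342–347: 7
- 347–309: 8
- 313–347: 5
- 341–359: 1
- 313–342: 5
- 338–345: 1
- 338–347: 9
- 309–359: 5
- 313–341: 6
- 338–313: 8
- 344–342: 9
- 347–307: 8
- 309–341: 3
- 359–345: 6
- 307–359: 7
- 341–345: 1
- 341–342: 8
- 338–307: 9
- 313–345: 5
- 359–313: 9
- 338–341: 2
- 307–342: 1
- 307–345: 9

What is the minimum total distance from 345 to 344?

18 m

Running Dijkstra from 345:
345: 0
338: 1  (via 345)
341: 1  (via 345)
359: 2  (via 341)
309: 4  (via 341)
313: 5  (via 345)
342: 9  (via 341)
307: 9  (via 345)
347: 10  (via 338)
344: 18  (via 342)
Shortest route: 345–341–342–344 = 18 m.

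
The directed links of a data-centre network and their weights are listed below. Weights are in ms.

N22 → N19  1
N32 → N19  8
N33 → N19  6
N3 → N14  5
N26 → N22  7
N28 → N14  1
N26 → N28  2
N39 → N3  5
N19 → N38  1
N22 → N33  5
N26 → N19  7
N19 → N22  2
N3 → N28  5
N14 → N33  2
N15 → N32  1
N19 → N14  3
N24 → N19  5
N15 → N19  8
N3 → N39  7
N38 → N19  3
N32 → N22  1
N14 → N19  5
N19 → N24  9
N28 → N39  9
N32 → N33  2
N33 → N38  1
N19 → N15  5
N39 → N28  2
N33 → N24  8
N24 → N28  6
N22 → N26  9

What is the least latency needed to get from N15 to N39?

22 ms

Candidate routes:
N15 → N32 → N33 → N24 → N28 → N39: 1+2+8+6+9 = 26
N15 → N32 → N22 → N26 → N28 → N39: 1+1+9+2+9 = 22
N15 → N32 → N22 → N19 → N24 → N28 → N39: 1+1+1+9+6+9 = 27
The minimum is 22 ms via N15 → N32 → N22 → N26 → N28 → N39.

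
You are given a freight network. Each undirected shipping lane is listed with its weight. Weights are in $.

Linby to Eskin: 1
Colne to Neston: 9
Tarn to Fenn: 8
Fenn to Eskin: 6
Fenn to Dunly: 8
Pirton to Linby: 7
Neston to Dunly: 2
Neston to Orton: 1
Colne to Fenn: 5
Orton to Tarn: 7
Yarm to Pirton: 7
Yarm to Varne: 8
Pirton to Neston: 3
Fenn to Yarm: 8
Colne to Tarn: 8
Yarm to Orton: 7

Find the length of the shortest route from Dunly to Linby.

$12

Compare a few routes:
Dunly - Fenn - Eskin - Linby: 8+6+1 = 15
Dunly - Neston - Colne - Fenn - Eskin - Linby: 2+9+5+6+1 = 23
Dunly - Neston - Pirton - Linby: 2+3+7 = 12
The minimum is $12 via Dunly - Neston - Pirton - Linby.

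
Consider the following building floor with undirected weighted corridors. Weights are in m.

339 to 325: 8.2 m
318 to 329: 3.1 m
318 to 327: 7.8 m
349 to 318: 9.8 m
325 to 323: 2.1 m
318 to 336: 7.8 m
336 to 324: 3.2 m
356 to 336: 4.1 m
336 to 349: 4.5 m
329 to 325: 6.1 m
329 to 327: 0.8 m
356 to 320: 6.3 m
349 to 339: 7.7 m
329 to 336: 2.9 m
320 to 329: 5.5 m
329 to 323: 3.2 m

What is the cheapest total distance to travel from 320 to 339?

19 m

Settle nodes by increasing distance from 320:
320: 0
329: 5.5  (via 320)
327: 6.3  (via 329)
356: 6.3  (via 320)
336: 8.4  (via 329)
318: 8.6  (via 329)
323: 8.7  (via 329)
325: 10.8  (via 323)
324: 11.6  (via 336)
349: 12.9  (via 336)
339: 19  (via 325)
Shortest route: 320 → 329 → 323 → 325 → 339 = 19 m.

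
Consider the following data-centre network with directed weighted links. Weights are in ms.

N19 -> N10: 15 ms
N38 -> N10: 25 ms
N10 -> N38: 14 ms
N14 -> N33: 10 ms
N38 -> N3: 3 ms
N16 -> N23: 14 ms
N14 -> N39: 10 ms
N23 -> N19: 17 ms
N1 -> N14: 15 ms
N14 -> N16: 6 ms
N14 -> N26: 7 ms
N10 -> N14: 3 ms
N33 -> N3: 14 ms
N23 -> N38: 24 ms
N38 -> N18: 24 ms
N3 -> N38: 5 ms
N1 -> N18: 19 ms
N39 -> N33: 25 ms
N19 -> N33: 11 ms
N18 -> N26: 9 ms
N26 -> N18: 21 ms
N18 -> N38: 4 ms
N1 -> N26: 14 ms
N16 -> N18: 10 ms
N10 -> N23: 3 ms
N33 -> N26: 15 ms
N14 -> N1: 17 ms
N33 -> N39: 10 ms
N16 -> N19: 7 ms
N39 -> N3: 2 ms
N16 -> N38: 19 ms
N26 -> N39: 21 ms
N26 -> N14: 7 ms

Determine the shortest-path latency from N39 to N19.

Running Dijkstra from N39:
N39: 0
N3: 2  (via N39)
N38: 7  (via N3)
N33: 25  (via N39)
N18: 31  (via N38)
N10: 32  (via N38)
N14: 35  (via N10)
N23: 35  (via N10)
N26: 40  (via N33)
N16: 41  (via N14)
N19: 48  (via N16)
Shortest route: N39–N3–N38–N10–N14–N16–N19 = 48 ms.

48 ms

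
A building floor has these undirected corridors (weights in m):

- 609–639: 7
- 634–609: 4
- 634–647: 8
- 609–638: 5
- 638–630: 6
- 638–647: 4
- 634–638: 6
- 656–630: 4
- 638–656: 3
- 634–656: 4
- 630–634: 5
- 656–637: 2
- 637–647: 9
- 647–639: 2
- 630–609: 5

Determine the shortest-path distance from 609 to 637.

Candidate routes:
609 → 634 → 656 → 637: 4+4+2 = 10
609 → 630 → 656 → 637: 5+4+2 = 11
Cheapest is 609 → 634 → 656 → 637 at 10 m.

10 m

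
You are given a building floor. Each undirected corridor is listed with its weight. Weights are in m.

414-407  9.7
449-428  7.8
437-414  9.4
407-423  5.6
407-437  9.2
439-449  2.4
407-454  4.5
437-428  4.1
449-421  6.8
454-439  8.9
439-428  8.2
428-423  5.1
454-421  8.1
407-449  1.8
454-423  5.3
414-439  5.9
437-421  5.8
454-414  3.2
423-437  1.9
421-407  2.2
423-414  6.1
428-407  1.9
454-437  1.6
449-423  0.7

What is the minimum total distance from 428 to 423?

4.4 m

Enumerating some paths:
428–437–423: 4.1+1.9 = 6
428–423: 5.1 = 5.1
428–407–449–423: 1.9+1.8+0.7 = 4.4
The minimum is 4.4 m via 428–407–449–423.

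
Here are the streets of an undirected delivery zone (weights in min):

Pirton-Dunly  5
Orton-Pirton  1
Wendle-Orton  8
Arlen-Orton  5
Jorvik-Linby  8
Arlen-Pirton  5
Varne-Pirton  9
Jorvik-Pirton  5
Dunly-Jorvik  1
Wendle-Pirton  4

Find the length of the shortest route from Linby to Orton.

14 min

Candidate routes:
Linby → Jorvik → Pirton → Arlen → Orton: 8+5+5+5 = 23
Linby → Jorvik → Pirton → Orton: 8+5+1 = 14
Linby → Jorvik → Dunly → Pirton → Orton: 8+1+5+1 = 15
Cheapest is Linby → Jorvik → Pirton → Orton at 14 min.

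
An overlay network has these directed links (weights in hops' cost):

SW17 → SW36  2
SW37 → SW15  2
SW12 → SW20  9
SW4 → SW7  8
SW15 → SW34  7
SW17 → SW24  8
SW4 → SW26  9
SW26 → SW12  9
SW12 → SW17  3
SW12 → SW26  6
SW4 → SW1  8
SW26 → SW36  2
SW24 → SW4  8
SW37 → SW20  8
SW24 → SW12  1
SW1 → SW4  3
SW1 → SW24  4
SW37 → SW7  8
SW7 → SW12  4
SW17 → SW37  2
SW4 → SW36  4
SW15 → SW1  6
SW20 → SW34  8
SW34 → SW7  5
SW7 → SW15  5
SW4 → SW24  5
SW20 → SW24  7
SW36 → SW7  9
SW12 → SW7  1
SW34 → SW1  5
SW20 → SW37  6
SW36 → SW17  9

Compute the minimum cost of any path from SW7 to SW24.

15 hops' cost

Settle nodes by increasing distance from SW7:
SW7: 0
SW12: 4  (via SW7)
SW15: 5  (via SW7)
SW17: 7  (via SW12)
SW37: 9  (via SW17)
SW36: 9  (via SW17)
SW26: 10  (via SW12)
SW1: 11  (via SW15)
SW34: 12  (via SW15)
SW20: 13  (via SW12)
SW4: 14  (via SW1)
SW24: 15  (via SW17)
Shortest route: SW7 → SW12 → SW17 → SW24 = 15 hops' cost.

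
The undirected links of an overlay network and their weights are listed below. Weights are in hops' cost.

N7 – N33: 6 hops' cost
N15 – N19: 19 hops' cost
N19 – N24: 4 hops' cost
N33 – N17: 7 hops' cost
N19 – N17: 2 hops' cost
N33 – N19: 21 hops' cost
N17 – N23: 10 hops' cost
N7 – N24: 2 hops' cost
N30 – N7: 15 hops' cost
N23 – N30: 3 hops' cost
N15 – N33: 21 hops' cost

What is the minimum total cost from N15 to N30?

Shortest distances from N15:
N15: 0
N19: 19  (via N15)
N33: 21  (via N15)
N17: 21  (via N19)
N24: 23  (via N19)
N7: 25  (via N24)
N23: 31  (via N17)
N30: 34  (via N23)
Shortest route: N15 → N19 → N17 → N23 → N30 = 34 hops' cost.

34 hops' cost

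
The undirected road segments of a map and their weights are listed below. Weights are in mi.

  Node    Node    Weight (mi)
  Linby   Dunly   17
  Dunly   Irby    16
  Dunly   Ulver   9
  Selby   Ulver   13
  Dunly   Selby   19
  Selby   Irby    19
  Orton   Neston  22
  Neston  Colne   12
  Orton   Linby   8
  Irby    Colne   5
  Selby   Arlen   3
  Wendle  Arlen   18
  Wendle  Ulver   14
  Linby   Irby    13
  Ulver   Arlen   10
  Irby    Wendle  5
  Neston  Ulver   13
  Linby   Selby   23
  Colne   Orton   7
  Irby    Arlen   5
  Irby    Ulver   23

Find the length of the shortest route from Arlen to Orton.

17 mi

Candidate routes:
Arlen–Irby–Colne–Orton: 5+5+7 = 17
Arlen–Irby–Linby–Orton: 5+13+8 = 26
The minimum is 17 mi via Arlen–Irby–Colne–Orton.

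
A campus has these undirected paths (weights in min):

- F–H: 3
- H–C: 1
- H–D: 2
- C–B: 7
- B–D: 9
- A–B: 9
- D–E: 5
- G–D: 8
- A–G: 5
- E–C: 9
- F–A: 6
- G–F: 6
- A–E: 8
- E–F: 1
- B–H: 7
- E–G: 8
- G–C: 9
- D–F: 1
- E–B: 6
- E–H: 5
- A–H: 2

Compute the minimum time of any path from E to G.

Shortest distances from E:
E: 0
F: 1  (via E)
D: 2  (via F)
H: 4  (via F)
C: 5  (via H)
A: 6  (via H)
B: 6  (via E)
G: 7  (via F)
Shortest route: E–F–G = 7 min.

7 min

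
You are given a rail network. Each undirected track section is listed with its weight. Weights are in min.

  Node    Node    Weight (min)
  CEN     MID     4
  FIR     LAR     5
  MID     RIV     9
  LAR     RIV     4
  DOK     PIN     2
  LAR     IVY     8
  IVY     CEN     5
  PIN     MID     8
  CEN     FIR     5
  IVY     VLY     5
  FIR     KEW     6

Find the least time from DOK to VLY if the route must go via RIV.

36 min

Best DOK to RIV: DOK → PIN → MID → RIV costing 19
Shortest RIV→VLY: RIV → LAR → IVY → VLY = 17
Total via RIV: 19 + 17 = 36 min.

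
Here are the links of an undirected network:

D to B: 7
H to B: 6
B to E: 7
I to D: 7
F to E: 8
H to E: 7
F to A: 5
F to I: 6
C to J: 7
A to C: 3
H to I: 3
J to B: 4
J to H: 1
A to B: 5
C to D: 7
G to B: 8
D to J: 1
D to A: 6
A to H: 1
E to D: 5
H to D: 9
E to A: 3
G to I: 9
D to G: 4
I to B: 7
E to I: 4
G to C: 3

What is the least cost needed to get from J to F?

7

Candidate routes:
J → H → A → F: 1+1+5 = 7
J → H → A → E → F: 1+1+3+8 = 13
J → H → I → F: 1+3+6 = 10
J → D → A → F: 1+6+5 = 12
The minimum is 7 via J → H → A → F.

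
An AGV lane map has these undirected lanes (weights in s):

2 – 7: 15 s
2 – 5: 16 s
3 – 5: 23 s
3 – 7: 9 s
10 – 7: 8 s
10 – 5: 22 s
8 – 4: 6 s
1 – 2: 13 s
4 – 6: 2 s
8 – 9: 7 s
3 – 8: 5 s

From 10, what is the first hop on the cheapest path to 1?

Enumerating some paths:
10–7–2–1: 8+15+13 = 36
10–5–2–1: 22+16+13 = 51
Cheapest is 10–7–2–1 at 36 s.
So from 10 the first move is to 7.

7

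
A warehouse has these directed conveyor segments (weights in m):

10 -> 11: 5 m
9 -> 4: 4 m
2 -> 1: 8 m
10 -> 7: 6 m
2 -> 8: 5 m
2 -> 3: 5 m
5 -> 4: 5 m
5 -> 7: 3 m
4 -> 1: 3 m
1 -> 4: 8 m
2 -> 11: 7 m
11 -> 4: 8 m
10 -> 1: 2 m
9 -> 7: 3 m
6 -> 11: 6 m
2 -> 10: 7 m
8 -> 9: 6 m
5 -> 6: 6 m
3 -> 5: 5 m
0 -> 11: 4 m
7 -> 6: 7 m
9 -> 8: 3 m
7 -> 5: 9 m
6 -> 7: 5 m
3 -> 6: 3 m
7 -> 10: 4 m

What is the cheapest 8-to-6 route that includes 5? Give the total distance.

Shortest 8→5: 8 → 9 → 7 → 5 = 18
Best 5 to 6: 5 → 6 costing 6
Total via 5: 18 + 6 = 24 m.

24 m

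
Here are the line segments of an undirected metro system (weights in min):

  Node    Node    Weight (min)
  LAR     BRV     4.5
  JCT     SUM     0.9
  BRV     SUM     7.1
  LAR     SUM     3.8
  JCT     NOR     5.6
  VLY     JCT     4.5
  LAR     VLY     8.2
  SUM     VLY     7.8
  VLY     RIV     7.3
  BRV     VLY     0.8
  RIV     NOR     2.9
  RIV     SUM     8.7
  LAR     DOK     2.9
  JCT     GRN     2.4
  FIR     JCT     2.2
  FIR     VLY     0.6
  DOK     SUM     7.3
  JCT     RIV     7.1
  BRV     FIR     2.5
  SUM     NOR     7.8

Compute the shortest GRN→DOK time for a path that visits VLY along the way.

Best GRN to VLY: GRN–JCT–FIR–VLY costing 5.2
Shortest VLY→DOK: VLY–BRV–LAR–DOK = 8.2
Total via VLY: 5.2 + 8.2 = 13.4 min.

13.4 min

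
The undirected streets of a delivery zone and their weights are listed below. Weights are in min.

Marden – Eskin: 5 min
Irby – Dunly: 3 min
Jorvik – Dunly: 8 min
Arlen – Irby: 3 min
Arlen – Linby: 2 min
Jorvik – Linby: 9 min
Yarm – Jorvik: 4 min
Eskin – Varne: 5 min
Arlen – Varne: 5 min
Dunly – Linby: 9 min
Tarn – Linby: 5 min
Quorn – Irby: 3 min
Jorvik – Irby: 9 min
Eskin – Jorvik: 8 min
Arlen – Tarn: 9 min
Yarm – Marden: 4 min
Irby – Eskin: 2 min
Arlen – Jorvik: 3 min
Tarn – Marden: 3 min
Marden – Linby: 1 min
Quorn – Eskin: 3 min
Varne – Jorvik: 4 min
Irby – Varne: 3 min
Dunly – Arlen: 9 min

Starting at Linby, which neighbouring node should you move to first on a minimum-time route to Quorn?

Candidate routes:
Linby–Arlen–Irby–Eskin–Quorn: 2+3+2+3 = 10
Linby–Marden–Eskin–Quorn: 1+5+3 = 9
Linby–Arlen–Irby–Quorn: 2+3+3 = 8
Linby–Marden–Eskin–Irby–Quorn: 1+5+2+3 = 11
The minimum is 8 min via Linby–Arlen–Irby–Quorn.
So from Linby the first move is to Arlen.

Arlen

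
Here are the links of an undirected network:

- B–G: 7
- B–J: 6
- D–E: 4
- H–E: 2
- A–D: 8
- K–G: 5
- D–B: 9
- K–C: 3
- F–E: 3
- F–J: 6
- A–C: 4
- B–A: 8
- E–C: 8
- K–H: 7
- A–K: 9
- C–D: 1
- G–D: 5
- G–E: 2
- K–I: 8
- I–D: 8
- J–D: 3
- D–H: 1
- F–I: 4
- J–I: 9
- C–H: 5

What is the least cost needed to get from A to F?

11

Enumerating some paths:
A–C–D–E–F: 4+1+4+3 = 12
A–C–D–H–E–F: 4+1+1+2+3 = 11
A–D–H–E–F: 8+1+2+3 = 14
The minimum is 11 via A–C–D–H–E–F.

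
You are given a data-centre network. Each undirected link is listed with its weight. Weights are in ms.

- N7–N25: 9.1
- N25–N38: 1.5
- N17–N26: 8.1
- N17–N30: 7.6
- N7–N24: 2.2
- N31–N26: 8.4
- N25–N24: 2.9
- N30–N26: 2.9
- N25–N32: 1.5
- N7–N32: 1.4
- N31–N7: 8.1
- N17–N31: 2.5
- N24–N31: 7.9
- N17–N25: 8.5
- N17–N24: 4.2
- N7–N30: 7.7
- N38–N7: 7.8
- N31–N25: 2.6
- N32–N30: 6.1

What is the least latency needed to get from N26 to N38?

12 ms

Enumerating some paths:
N26–N31–N25–N38: 8.4+2.6+1.5 = 12.5
N26–N30–N32–N25–N38: 2.9+6.1+1.5+1.5 = 12
Cheapest is N26–N30–N32–N25–N38 at 12 ms.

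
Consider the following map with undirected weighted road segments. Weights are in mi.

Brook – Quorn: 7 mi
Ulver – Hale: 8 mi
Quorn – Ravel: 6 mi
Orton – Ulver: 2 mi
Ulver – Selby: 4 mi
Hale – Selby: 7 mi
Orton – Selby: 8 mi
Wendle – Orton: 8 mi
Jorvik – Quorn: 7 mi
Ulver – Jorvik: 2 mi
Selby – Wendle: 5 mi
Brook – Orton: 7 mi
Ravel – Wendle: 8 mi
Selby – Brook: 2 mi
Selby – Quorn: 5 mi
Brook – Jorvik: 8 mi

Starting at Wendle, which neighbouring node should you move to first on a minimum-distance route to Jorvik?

Selby

Enumerating some paths:
Wendle → Selby → Brook → Jorvik: 5+2+8 = 15
Wendle → Selby → Ulver → Jorvik: 5+4+2 = 11
Wendle → Orton → Ulver → Jorvik: 8+2+2 = 12
Wendle → Selby → Orton → Ulver → Jorvik: 5+8+2+2 = 17
The minimum is 11 mi via Wendle → Selby → Ulver → Jorvik.
So from Wendle the first move is to Selby.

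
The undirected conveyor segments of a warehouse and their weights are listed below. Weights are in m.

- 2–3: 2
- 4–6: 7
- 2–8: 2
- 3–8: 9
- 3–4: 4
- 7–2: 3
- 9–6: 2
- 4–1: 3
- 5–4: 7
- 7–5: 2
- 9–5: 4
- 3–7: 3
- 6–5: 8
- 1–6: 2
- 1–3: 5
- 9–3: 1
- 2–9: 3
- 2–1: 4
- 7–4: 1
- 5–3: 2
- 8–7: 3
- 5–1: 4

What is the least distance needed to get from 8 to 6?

7 m

Settle nodes by increasing distance from 8:
8: 0
2: 2  (via 8)
7: 3  (via 8)
3: 4  (via 2)
4: 4  (via 7)
5: 5  (via 7)
9: 5  (via 2)
1: 6  (via 2)
6: 7  (via 9)
Shortest route: 8–2–9–6 = 7 m.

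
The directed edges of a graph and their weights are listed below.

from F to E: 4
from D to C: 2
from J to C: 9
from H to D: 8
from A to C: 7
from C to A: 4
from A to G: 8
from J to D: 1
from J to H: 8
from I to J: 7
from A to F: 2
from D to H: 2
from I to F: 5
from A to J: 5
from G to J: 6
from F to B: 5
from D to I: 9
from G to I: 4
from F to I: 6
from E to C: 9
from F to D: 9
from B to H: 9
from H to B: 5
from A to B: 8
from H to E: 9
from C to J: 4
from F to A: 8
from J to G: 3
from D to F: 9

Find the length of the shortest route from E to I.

Candidate routes:
E → C → J → G → I: 9+4+3+4 = 20
E → C → J → D → I: 9+4+1+9 = 23
E → C → A → F → I: 9+4+2+6 = 21
Cheapest is E → C → J → G → I at 20.

20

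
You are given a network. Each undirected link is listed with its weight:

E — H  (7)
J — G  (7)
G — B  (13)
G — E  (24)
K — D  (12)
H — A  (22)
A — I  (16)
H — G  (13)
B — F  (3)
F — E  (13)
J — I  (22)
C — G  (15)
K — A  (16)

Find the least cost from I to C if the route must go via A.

66

Shortest I→A: I → A = 16
Shortest A→C: A → H → G → C = 50
Total via A: 16 + 50 = 66.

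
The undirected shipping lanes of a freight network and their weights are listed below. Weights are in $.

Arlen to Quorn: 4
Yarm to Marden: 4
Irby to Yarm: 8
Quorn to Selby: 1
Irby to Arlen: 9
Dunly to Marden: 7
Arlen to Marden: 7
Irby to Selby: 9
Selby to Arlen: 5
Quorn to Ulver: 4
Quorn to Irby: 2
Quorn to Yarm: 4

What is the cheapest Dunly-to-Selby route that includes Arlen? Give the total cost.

Shortest Dunly→Arlen: Dunly–Marden–Arlen = 14
Shortest Arlen→Selby: Arlen–Selby = 5
Total via Arlen: 14 + 5 = $19.

$19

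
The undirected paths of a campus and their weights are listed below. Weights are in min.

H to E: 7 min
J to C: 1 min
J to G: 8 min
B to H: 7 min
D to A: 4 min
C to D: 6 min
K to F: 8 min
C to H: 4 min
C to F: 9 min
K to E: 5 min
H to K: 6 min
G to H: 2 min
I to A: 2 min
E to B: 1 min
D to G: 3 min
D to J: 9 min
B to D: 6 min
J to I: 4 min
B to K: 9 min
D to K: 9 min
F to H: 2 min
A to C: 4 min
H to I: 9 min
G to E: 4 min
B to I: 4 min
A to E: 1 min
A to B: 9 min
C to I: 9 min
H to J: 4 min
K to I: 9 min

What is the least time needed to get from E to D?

5 min

Shortest distances from E:
E: 0
A: 1  (via E)
B: 1  (via E)
I: 3  (via A)
G: 4  (via E)
C: 5  (via A)
D: 5  (via A)
Shortest route: E–A–D = 5 min.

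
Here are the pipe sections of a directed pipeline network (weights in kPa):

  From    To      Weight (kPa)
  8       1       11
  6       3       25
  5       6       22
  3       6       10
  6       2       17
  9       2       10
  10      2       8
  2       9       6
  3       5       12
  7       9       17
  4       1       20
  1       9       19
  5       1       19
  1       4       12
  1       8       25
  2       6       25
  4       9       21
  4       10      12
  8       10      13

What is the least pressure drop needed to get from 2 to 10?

Settle nodes by increasing distance from 2:
2: 0
9: 6  (via 2)
6: 25  (via 2)
3: 50  (via 6)
5: 62  (via 3)
1: 81  (via 5)
4: 93  (via 1)
10: 105  (via 4)
Shortest route: 2–6–3–5–1–4–10 = 105 kPa.

105 kPa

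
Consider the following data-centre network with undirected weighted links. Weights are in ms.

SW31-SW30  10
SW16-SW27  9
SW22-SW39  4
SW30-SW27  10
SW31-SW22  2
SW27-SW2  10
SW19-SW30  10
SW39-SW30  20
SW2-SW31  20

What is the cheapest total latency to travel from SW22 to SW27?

22 ms

Compare a few routes:
SW22 → SW39 → SW30 → SW27: 4+20+10 = 34
SW22 → SW31 → SW2 → SW27: 2+20+10 = 32
SW22 → SW31 → SW30 → SW27: 2+10+10 = 22
Cheapest is SW22 → SW31 → SW30 → SW27 at 22 ms.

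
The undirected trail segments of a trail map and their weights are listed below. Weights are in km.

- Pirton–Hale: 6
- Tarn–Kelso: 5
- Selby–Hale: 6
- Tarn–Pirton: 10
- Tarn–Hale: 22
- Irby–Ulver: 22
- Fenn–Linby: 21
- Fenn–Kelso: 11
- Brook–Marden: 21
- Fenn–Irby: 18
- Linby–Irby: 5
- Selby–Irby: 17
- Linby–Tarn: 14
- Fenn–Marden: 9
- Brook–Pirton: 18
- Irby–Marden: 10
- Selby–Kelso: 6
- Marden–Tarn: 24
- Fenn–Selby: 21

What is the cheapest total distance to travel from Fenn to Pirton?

Candidate routes:
Fenn–Selby–Hale–Pirton: 21+6+6 = 33
Fenn–Selby–Kelso–Tarn–Pirton: 21+6+5+10 = 42
Fenn–Kelso–Selby–Hale–Pirton: 11+6+6+6 = 29
Fenn–Kelso–Tarn–Pirton: 11+5+10 = 26
The minimum is 26 km via Fenn–Kelso–Tarn–Pirton.

26 km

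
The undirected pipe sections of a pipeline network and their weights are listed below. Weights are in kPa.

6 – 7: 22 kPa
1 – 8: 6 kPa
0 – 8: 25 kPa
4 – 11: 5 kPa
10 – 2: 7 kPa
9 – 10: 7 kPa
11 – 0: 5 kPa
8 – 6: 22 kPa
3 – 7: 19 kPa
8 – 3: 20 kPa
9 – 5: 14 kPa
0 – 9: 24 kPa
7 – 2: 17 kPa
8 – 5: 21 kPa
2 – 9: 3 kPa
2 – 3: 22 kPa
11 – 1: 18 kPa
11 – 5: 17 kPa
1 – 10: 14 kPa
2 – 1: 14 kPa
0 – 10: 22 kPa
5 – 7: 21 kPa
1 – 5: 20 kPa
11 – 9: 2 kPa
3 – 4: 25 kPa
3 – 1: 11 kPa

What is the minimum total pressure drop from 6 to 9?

Enumerating some paths:
6 → 8 → 1 → 2 → 9: 22+6+14+3 = 45
6 → 8 → 1 → 10 → 9: 22+6+14+7 = 49
6 → 8 → 1 → 11 → 9: 22+6+18+2 = 48
6 → 7 → 2 → 9: 22+17+3 = 42
The minimum is 42 kPa via 6 → 7 → 2 → 9.

42 kPa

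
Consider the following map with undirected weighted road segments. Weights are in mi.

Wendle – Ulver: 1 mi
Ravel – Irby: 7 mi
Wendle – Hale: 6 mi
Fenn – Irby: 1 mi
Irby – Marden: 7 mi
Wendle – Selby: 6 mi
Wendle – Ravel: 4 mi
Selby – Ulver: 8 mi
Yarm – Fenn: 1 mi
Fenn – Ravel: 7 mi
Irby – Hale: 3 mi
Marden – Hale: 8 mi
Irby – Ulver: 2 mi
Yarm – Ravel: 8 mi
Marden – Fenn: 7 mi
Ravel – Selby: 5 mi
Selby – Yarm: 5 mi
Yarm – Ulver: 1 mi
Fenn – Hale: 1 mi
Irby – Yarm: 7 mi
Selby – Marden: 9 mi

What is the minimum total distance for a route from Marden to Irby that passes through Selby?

Shortest Marden→Selby: Marden–Selby = 9
Shortest Selby→Irby: Selby–Yarm–Fenn–Irby = 7
Total via Selby: 9 + 7 = 16 mi.

16 mi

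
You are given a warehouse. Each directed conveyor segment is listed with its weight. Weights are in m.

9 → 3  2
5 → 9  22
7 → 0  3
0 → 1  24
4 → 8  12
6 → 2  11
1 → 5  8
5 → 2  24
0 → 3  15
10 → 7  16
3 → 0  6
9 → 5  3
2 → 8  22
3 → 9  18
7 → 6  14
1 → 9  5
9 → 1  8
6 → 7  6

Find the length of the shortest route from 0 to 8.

78 m

Candidate routes:
0–1–5–2–8: 24+8+24+22 = 78
0–3–9–5–2–8: 15+18+3+24+22 = 82
0–3–9–1–5–2–8: 15+18+8+8+24+22 = 95
The minimum is 78 m via 0–1–5–2–8.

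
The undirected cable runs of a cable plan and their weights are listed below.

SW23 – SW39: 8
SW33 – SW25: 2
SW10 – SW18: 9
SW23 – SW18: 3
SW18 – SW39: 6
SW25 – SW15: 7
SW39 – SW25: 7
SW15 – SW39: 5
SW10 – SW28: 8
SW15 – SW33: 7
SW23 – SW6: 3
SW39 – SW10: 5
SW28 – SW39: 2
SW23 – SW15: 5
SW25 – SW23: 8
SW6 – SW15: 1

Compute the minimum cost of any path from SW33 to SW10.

Compare a few routes:
SW33–SW25–SW39–SW10: 2+7+5 = 14
SW33–SW25–SW15–SW39–SW10: 2+7+5+5 = 19
SW33–SW15–SW39–SW10: 7+5+5 = 17
The minimum is 14 via SW33–SW25–SW39–SW10.

14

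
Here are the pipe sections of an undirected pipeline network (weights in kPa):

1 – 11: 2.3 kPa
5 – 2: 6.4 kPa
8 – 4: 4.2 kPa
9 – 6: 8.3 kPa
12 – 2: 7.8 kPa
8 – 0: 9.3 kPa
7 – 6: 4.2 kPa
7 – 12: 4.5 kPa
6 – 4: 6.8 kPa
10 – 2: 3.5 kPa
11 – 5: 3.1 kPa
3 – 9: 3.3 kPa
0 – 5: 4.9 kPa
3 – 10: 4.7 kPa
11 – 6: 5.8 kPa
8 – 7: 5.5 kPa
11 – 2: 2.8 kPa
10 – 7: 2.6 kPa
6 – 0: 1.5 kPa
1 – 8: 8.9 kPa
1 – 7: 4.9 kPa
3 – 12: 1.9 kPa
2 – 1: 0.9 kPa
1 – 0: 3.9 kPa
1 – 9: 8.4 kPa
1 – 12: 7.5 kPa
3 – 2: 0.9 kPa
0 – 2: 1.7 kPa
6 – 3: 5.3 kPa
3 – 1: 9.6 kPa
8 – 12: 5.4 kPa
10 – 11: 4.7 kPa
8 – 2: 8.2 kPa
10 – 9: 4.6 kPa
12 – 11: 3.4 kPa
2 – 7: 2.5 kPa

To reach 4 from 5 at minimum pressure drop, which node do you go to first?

0

Compare a few routes:
5 → 11 → 6 → 4: 3.1+5.8+6.8 = 15.7
5 → 0 → 6 → 4: 4.9+1.5+6.8 = 13.2
Cheapest is 5 → 0 → 6 → 4 at 13.2 kPa.
So from 5 the first move is to 0.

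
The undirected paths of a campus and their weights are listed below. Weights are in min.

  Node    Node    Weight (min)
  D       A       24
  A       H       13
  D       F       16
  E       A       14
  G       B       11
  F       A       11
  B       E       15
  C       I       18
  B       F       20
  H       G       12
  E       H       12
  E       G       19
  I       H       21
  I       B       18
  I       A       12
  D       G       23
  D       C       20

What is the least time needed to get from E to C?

Shortest distances from E:
E: 0
H: 12  (via E)
A: 14  (via E)
B: 15  (via E)
G: 19  (via E)
F: 25  (via A)
I: 26  (via A)
D: 38  (via A)
C: 44  (via I)
Shortest route: E–A–I–C = 44 min.

44 min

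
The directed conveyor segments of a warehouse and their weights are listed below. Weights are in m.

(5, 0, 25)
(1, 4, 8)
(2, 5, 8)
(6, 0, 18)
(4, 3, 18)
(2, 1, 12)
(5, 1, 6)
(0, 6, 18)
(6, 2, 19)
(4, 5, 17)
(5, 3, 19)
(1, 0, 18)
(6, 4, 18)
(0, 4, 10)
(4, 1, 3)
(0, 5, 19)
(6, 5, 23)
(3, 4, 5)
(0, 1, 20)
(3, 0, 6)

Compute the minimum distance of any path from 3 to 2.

43 m

Enumerating some paths:
3 → 4 → 5 → 1 → 0 → 6 → 2: 5+17+6+18+18+19 = 83
3 → 4 → 5 → 0 → 6 → 2: 5+17+25+18+19 = 84
3 → 4 → 1 → 0 → 6 → 2: 5+3+18+18+19 = 63
3 → 0 → 6 → 2: 6+18+19 = 43
The minimum is 43 m via 3 → 0 → 6 → 2.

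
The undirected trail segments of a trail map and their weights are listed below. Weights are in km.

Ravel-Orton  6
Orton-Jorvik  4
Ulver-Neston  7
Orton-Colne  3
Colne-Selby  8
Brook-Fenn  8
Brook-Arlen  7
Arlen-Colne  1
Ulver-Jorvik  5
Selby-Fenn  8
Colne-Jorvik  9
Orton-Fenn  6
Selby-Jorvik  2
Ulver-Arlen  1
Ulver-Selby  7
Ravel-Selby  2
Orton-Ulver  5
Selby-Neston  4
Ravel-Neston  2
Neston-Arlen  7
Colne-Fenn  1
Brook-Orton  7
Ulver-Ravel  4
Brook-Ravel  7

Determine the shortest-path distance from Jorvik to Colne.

7 km

Shortest distances from Jorvik:
Jorvik: 0
Selby: 2  (via Jorvik)
Ravel: 4  (via Selby)
Orton: 4  (via Jorvik)
Ulver: 5  (via Jorvik)
Arlen: 6  (via Ulver)
Neston: 6  (via Selby)
Colne: 7  (via Orton)
Shortest route: Jorvik → Orton → Colne = 7 km.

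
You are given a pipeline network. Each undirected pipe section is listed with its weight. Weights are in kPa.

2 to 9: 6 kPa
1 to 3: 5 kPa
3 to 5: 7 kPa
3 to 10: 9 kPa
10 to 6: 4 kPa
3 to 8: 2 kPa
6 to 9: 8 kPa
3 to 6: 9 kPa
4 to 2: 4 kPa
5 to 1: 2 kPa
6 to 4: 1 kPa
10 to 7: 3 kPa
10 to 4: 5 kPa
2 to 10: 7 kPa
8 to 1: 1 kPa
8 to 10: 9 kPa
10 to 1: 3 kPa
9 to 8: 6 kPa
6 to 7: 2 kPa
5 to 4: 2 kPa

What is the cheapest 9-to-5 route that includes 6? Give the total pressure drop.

11 kPa

Best 9 to 6: 9 → 6 costing 8
Best 6 to 5: 6 → 4 → 5 costing 3
Total via 6: 8 + 3 = 11 kPa.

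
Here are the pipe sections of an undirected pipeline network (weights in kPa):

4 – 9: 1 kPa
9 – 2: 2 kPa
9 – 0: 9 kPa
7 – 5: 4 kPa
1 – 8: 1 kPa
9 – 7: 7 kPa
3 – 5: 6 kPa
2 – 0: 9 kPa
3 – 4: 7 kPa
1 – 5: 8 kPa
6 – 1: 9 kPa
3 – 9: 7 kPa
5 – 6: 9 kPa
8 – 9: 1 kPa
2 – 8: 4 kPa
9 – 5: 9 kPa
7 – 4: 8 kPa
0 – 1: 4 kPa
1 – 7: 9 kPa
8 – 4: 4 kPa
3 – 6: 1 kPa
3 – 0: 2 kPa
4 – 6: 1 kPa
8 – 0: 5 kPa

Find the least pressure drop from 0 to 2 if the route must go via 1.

8 kPa

Best 0 to 1: 0 → 1 costing 4
Shortest 1→2: 1 → 8 → 9 → 2 = 4
Total via 1: 4 + 4 = 8 kPa.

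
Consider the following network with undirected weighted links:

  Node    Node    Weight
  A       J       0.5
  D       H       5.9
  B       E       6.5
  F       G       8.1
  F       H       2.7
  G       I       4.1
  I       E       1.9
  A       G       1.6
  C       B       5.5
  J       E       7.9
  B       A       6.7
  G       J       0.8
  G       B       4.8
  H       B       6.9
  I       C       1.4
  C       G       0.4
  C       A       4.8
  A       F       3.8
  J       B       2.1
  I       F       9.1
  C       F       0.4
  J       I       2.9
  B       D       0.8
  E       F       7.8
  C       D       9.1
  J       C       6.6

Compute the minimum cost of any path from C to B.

Compare a few routes:
C → B: 5.5 = 5.5
C → G → J → B: 0.4+0.8+2.1 = 3.3
C → G → A → J → B: 0.4+1.6+0.5+2.1 = 4.6
C → G → B: 0.4+4.8 = 5.2
The minimum is 3.3 via C → G → J → B.

3.3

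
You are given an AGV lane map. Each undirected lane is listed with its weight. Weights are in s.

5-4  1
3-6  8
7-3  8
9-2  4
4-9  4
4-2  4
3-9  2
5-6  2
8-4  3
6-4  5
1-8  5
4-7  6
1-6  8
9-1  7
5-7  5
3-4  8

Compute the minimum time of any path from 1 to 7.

14 s

Settle nodes by increasing distance from 1:
1: 0
8: 5  (via 1)
9: 7  (via 1)
4: 8  (via 8)
6: 8  (via 1)
3: 9  (via 9)
5: 9  (via 4)
2: 11  (via 9)
7: 14  (via 4)
Shortest route: 1 → 8 → 4 → 7 = 14 s.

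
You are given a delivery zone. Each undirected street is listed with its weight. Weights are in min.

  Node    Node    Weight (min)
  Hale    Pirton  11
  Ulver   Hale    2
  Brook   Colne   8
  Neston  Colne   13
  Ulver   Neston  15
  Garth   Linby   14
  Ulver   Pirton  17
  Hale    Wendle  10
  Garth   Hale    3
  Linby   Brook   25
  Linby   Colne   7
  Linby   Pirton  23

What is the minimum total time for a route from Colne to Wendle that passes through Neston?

Shortest Colne→Neston: Colne → Neston = 13
Shortest Neston→Wendle: Neston → Ulver → Hale → Wendle = 27
Total via Neston: 13 + 27 = 40 min.

40 min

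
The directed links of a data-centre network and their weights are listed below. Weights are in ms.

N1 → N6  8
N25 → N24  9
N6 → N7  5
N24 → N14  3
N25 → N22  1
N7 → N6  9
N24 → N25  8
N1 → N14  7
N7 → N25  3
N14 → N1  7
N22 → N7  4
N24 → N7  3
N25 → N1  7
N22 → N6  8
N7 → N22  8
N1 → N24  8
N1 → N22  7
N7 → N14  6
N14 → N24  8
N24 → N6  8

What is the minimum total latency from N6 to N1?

Candidate routes:
N6 → N7 → N25 → N24 → N14 → N1: 5+3+9+3+7 = 27
N6 → N7 → N14 → N24 → N25 → N1: 5+6+8+8+7 = 34
N6 → N7 → N25 → N1: 5+3+7 = 15
N6 → N7 → N14 → N1: 5+6+7 = 18
The minimum is 15 ms via N6 → N7 → N25 → N1.

15 ms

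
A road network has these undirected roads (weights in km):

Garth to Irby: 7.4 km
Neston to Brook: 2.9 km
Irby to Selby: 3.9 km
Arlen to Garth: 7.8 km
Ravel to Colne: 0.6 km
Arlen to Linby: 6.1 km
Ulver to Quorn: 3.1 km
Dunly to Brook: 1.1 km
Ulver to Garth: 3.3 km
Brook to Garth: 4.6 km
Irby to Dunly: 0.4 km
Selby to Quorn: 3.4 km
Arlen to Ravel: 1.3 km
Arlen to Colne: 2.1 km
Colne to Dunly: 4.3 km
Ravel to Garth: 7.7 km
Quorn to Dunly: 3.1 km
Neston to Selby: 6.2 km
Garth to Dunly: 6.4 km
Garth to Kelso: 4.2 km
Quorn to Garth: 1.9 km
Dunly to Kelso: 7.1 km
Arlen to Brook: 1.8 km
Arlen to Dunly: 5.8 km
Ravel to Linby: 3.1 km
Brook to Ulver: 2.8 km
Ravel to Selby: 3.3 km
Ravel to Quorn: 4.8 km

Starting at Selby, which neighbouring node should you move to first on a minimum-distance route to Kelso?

Quorn

Compare a few routes:
Selby - Quorn - Garth - Kelso: 3.4+1.9+4.2 = 9.5
Selby - Irby - Dunly - Quorn - Garth - Kelso: 3.9+0.4+3.1+1.9+4.2 = 13.5
Selby - Irby - Dunly - Kelso: 3.9+0.4+7.1 = 11.4
The minimum is 9.5 km via Selby - Quorn - Garth - Kelso.
So from Selby the first move is to Quorn.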